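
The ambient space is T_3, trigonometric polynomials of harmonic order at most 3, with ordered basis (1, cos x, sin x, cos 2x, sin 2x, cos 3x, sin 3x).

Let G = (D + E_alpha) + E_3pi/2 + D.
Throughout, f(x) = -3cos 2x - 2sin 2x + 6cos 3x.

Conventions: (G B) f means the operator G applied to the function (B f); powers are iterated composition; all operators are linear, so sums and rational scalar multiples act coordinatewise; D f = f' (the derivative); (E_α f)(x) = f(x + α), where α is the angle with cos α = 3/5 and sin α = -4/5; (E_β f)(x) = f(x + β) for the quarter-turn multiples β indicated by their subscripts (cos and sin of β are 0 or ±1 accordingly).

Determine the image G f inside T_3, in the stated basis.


D f = -4cos 2x + 6sin 2x - 18sin 3x
E_alpha f = (69/25)cos 2x - (58/25)sin 2x - (702/125)cos 3x + (264/125)sin 3x
(D + E_alpha) f = -(31/25)cos 2x + (92/25)sin 2x - (702/125)cos 3x - (1986/125)sin 3x
E_3pi/2 f = 3cos 2x + 2sin 2x - 6sin 3x
D f = -4cos 2x + 6sin 2x - 18sin 3x
((D + E_alpha) + E_3pi/2 + D) f = -(56/25)cos 2x + (292/25)sin 2x - (702/125)cos 3x - (4986/125)sin 3x

g(x) = -(56/25)cos 2x + (292/25)sin 2x - (702/125)cos 3x - (4986/125)sin 3x


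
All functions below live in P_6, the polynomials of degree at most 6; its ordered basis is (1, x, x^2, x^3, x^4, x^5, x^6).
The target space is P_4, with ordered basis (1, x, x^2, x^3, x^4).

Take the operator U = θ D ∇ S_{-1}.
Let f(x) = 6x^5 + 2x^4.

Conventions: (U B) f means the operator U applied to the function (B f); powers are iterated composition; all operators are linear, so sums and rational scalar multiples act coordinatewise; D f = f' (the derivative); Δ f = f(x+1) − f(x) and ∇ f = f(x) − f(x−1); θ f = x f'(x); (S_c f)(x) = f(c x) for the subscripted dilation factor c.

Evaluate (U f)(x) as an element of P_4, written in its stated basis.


S_{-1} f = -6x^5 + 2x^4
∇ S_{-1} f = -30x^4 + 68x^3 - 72x^2 + 38x - 8
D (∇ S_{-1}) f = -120x^3 + 204x^2 - 144x + 38
θ D (∇ S_{-1}) f = -360x^3 + 408x^2 - 144x

the result is g(x) = -360x^3 + 408x^2 - 144x


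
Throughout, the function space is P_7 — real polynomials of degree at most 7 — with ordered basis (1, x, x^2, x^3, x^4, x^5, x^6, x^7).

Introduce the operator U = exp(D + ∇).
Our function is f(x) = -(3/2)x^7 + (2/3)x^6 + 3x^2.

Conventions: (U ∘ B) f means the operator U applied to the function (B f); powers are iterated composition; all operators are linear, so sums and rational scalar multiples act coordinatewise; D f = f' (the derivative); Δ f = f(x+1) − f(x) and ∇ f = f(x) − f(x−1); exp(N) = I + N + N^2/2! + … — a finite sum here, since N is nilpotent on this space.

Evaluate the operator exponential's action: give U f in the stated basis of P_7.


order-1 term: -21x^6 + (79/2)x^5 - (125/2)x^4 + (395/6)x^3 - (83/2)x^2 + (53/2)x - 31/6
order-2 term: -126x^5 + 355x^4 - (1315/2)x^3 + 740x^2 - (937/2)x + 425/3
order-3 term: -420x^4 + (4100/3)x^3 - 2445x^2 + (4655/2)x - 1877/2
order-4 term: -840x^3 + 2680x^2 - 3890x + 6665/3
order-5 term: -1008x^2 + 2648x - 2260
order-6 term: -672x + 3152/3
order-7 term: -192
the series for exp(D + ∇) f terminates at order 7
exp(D + ∇) f = -(3/2)x^7 - (61/3)x^6 - (173/2)x^5 - (255/2)x^4 - 65x^3 - (143/2)x^2 - (57/2)x + 55/3

g(x) = -(3/2)x^7 - (61/3)x^6 - (173/2)x^5 - (255/2)x^4 - 65x^3 - (143/2)x^2 - (57/2)x + 55/3


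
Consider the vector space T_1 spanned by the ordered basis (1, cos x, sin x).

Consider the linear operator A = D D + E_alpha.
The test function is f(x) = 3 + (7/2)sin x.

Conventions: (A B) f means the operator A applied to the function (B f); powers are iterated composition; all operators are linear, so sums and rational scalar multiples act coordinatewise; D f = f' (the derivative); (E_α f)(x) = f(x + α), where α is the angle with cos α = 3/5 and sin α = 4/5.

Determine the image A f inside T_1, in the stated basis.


D f = (7/2)cos x
D D f = -(7/2)sin x
E_alpha f = 3 + (14/5)cos x + (21/10)sin x
(D D + E_alpha) f = 3 + (14/5)cos x - (7/5)sin x

g(x) = 3 + (14/5)cos x - (7/5)sin x


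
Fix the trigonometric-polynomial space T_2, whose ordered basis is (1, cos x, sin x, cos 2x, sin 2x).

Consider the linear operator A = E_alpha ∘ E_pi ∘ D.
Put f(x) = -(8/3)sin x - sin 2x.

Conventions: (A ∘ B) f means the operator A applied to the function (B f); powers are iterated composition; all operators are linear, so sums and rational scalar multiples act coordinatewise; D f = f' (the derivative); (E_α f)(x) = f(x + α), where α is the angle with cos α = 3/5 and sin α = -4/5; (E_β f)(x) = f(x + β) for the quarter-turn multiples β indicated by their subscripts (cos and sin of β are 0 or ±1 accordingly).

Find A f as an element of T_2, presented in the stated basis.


D f = -(8/3)cos x - 2cos 2x
E_pi D f = (8/3)cos x - 2cos 2x
E_alpha E_pi D f = (8/5)cos x + (32/15)sin x + (14/25)cos 2x - (48/25)sin 2x

the result is g(x) = (8/5)cos x + (32/15)sin x + (14/25)cos 2x - (48/25)sin 2x


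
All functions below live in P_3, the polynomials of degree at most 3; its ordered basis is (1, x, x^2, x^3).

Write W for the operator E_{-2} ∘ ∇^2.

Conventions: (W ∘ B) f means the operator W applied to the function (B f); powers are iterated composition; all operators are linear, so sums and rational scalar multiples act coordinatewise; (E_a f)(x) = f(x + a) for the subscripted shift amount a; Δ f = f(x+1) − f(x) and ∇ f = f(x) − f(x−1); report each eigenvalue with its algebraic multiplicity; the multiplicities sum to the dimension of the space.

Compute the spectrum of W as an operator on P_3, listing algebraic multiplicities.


λ = 0 (multiplicity 4)

image of 1: 0
image of x: 0
image of x^2: 2
image of x^3: 6x - 18
the matrix is upper triangular; its diagonal is (0, 0, 0, 0)
for a triangular matrix the eigenvalues are the diagonal entries, with algebraic multiplicity their repetition count


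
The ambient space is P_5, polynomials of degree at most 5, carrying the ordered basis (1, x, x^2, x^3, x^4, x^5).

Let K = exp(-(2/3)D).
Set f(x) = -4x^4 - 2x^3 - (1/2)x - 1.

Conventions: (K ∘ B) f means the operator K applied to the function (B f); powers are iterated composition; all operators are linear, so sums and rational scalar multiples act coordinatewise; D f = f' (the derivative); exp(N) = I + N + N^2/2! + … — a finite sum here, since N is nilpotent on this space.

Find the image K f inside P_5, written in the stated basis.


order-1 term: (32/3)x^3 + 4x^2 + 1/3
order-2 term: -(32/3)x^2 - (8/3)x
order-3 term: (128/27)x + 16/27
order-4 term: -64/81
the series for exp(-(2/3)D) f terminates at order 4
exp(-(2/3)D) f = -4x^4 + (26/3)x^3 - (20/3)x^2 + (85/54)x - 70/81

the result is g(x) = -4x^4 + (26/3)x^3 - (20/3)x^2 + (85/54)x - 70/81


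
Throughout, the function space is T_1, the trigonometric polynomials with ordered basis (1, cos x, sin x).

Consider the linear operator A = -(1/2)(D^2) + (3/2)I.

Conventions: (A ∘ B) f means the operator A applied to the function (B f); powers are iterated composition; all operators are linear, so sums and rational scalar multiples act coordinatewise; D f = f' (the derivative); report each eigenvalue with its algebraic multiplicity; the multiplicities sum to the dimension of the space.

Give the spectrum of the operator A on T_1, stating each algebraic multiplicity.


image of 1: 3/2
image of cos x: 2cos x
image of sin x: 2sin x
the matrix is diagonal; its diagonal is (3/2, 2, 2)
for a triangular matrix the eigenvalues are the diagonal entries, with algebraic multiplicity their repetition count

λ = 3/2 (multiplicity 1), λ = 2 (multiplicity 2)


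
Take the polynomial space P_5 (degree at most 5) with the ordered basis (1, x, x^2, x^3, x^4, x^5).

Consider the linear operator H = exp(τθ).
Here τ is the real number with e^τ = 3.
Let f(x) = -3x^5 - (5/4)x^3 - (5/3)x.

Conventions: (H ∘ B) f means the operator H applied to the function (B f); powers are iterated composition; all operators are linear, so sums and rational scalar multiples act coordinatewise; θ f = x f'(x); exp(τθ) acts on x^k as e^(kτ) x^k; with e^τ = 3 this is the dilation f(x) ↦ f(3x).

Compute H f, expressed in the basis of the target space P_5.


the image equals g(x) = -729x^5 - (135/4)x^3 - 5x

exp(τθ) x^k = e^(kτ) x^k; with e^τ = 3 this sends x^k to 3^k x^k
x ↦ 3 x
x^3 ↦ 27 x^3
x^5 ↦ 243 x^5
applying this coordinatewise to f: exp(τθ) f = -729x^5 - (135/4)x^3 - 5x


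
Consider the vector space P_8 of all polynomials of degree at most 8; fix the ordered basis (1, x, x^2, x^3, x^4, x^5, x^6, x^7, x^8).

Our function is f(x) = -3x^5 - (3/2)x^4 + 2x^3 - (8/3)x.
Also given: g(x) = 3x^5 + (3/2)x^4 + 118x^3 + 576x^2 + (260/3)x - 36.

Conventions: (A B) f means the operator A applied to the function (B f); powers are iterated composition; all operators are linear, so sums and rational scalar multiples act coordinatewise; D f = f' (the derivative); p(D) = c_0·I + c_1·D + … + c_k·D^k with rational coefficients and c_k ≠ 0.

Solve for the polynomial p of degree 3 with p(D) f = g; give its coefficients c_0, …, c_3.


D^0 f = -3x^5 - (3/2)x^4 + 2x^3 - (8/3)x
D^1 f = -15x^4 - 6x^3 + 6x^2 - 8/3
D^2 f = -60x^3 - 18x^2 + 12x
D^3 f = -180x^2 - 36x + 12
matching coefficients of g against c_0 f + c_1 Df + … from the top degree down determines the c_i
solution: c_0 = -1, c_1 = 0, c_2 = -2, c_3 = -3

p(D) = -I − 2·D^2 − 3·D^3, i.e. c_0 = -1, c_1 = 0, c_2 = -2, c_3 = -3


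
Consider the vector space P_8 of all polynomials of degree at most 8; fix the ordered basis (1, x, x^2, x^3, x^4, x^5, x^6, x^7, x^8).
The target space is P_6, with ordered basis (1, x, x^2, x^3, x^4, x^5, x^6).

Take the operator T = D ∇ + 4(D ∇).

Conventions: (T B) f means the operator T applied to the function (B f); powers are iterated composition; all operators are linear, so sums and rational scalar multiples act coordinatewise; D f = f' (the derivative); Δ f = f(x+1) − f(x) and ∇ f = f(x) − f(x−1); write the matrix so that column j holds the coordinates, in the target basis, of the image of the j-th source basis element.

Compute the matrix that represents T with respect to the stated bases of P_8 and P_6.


image of 1: 0
image of x: 0
image of x^2: 10
image of x^3: 30x - 15
image of x^4: 60x^2 - 60x + 20
image of x^5: 100x^3 - 150x^2 + 100x - 25
image of x^6: 150x^4 - 300x^3 + 300x^2 - 150x + 30
image of x^7: 210x^5 - 525x^4 + 700x^3 - 525x^2 + 210x - 35
image of x^8: 280x^6 - 840x^5 + 1400x^4 - 1400x^3 + 840x^2 - 280x + 40
each image's coordinates form column j of the matrix

the matrix is [[0, 0, 10, -15, 20, -25, 30, -35, 40]; [0, 0, 0, 30, -60, 100, -150, 210, -280]; [0, 0, 0, 0, 60, -150, 300, -525, 840]; [0, 0, 0, 0, 0, 100, -300, 700, -1400]; [0, 0, 0, 0, 0, 0, 150, -525, 1400]; [0, 0, 0, 0, 0, 0, 0, 210, -840]; [0, 0, 0, 0, 0, 0, 0, 0, 280]] (rows listed top to bottom)


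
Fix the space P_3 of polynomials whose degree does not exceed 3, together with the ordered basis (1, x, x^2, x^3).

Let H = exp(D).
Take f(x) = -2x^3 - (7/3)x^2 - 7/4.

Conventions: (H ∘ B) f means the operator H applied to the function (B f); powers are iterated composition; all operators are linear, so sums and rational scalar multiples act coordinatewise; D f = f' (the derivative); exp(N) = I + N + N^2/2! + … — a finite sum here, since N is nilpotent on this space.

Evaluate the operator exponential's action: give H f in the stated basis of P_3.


the result is g(x) = -2x^3 - (25/3)x^2 - (32/3)x - 73/12

order-1 term: -6x^2 - (14/3)x
order-2 term: -6x - 7/3
order-3 term: -2
the series for exp(D) f terminates at order 3
exp(D) f = -2x^3 - (25/3)x^2 - (32/3)x - 73/12


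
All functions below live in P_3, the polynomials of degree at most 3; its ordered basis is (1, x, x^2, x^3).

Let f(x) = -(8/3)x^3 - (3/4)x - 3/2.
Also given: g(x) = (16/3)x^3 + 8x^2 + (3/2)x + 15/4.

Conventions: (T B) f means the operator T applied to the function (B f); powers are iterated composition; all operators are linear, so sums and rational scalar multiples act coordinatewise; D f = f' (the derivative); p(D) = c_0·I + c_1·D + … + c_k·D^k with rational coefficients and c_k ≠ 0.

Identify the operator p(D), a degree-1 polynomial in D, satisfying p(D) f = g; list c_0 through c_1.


p(D) = -2·I − D, i.e. c_0 = -2, c_1 = -1

D^0 f = -(8/3)x^3 - (3/4)x - 3/2
D^1 f = -8x^2 - 3/4
matching coefficients of g against c_0 f + c_1 Df + … from the top degree down determines the c_i
solution: c_0 = -2, c_1 = -1


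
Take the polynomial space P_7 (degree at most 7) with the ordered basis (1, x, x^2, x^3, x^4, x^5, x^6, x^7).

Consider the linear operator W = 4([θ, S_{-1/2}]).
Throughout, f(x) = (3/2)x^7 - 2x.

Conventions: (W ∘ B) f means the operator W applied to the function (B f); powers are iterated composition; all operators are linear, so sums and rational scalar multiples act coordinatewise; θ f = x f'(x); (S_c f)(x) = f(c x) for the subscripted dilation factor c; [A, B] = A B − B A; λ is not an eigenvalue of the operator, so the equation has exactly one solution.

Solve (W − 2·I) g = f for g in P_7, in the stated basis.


write g with unknown coordinates in the stated basis and equate coefficients in (W − 2·I) g = f
solving from the highest basis element down gives g = -(3/4)x^7 + x
check: W g = 0
so W g − 2·g = (3/2)x^7 - 2x = f ✓

g(x) = -(3/4)x^7 + x


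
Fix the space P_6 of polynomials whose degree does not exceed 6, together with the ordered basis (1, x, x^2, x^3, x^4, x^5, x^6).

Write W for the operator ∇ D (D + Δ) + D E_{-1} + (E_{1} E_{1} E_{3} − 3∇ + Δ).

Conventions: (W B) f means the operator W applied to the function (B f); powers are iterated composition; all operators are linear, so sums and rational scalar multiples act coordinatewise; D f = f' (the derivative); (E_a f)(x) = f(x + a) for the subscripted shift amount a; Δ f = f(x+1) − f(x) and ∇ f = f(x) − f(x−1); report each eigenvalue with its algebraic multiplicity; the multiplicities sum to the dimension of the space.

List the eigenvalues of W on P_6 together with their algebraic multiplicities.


image of 1: 1
image of x: x + 4
image of x^2: x^2 + 8x + 27
image of x^3: x^3 + 12x^2 + 81x + 138
image of x^4: x^4 + 16x^3 + 162x^2 + 552x + 613
image of x^5: x^5 + 20x^4 + 270x^3 + 1380x^2 + 3065x + 3158
image of x^6: x^6 + 24x^5 + 405x^4 + 2760x^3 + 9195x^2 + 18948x + 15593
the matrix is upper triangular; its diagonal is (1, 1, 1, 1, 1, 1, 1)
for a triangular matrix the eigenvalues are the diagonal entries, with algebraic multiplicity their repetition count

λ = 1 (multiplicity 7)


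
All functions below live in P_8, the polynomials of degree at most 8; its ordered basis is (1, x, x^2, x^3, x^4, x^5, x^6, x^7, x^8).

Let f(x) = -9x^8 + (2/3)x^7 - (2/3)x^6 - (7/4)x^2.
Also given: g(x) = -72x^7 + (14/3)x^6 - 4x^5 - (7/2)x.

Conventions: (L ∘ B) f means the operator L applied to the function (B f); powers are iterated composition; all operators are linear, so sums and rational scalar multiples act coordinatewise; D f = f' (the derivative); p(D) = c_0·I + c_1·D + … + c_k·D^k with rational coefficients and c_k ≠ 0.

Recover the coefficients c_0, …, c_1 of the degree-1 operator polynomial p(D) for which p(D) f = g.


D^0 f = -9x^8 + (2/3)x^7 - (2/3)x^6 - (7/4)x^2
D^1 f = -72x^7 + (14/3)x^6 - 4x^5 - (7/2)x
matching coefficients of g against c_0 f + c_1 Df + … from the top degree down determines the c_i
solution: c_0 = 0, c_1 = 1

c_0 = 0, c_1 = 1


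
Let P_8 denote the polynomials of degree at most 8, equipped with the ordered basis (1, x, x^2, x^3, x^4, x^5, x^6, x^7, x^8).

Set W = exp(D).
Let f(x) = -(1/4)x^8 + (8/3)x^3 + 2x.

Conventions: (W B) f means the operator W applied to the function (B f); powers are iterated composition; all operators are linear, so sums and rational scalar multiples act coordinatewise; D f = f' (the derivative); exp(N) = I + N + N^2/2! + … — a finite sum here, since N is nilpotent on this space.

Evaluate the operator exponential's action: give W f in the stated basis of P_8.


order-1 term: -2x^7 + 8x^2 + 2
order-2 term: -7x^6 + 8x
order-3 term: -14x^5 + 8/3
order-4 term: -(35/2)x^4
order-5 term: -14x^3
order-6 term: -7x^2
order-7 term: -2x
order-8 term: -1/4
the series for exp(D) f terminates at order 8
exp(D) f = -(1/4)x^8 - 2x^7 - 7x^6 - 14x^5 - (35/2)x^4 - (34/3)x^3 + x^2 + 8x + 53/12

g(x) = -(1/4)x^8 - 2x^7 - 7x^6 - 14x^5 - (35/2)x^4 - (34/3)x^3 + x^2 + 8x + 53/12


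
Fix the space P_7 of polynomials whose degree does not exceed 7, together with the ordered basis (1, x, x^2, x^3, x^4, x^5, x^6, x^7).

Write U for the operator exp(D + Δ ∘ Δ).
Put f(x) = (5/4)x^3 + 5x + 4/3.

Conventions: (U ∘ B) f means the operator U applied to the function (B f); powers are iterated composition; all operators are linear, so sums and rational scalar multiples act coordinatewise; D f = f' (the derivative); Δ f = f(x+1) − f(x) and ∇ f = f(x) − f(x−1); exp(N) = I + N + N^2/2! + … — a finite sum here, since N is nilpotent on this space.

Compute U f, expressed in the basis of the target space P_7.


order-1 term: (15/4)x^2 + (15/2)x + 25/2
order-2 term: (15/4)x + 15/2
order-3 term: 5/4
the series for exp(D + Δ ∘ Δ) f terminates at order 3
exp(D + Δ ∘ Δ) f = (5/4)x^3 + (15/4)x^2 + (65/4)x + 271/12

g(x) = (5/4)x^3 + (15/4)x^2 + (65/4)x + 271/12


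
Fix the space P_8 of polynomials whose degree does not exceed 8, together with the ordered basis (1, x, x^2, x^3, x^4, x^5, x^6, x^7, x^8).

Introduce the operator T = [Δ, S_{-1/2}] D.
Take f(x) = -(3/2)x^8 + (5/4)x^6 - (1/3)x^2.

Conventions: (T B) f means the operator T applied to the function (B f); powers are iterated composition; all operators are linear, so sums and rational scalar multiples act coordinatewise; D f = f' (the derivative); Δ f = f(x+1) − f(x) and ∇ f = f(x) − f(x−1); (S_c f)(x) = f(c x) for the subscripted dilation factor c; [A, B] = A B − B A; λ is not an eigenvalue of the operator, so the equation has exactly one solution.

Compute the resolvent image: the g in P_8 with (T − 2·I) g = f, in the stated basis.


g(x) = (3/4)x^8 - (143/128)x^6 + (189/128)x^5 - (23805/4096)x^4 + (24435/2048)x^3 + (111791/49152)x^2 + (402309/16384)x - 222347/32768

write g with unknown coordinates in the stated basis and equate coefficients in (T − 2·I) g = f
solving from the highest basis element down gives g = (3/4)x^8 - (143/128)x^6 + (189/128)x^5 - (23805/4096)x^4 + (24435/2048)x^3 + (111791/49152)x^2 + (402309/16384)x - 222347/32768
check: T g = -(63/64)x^6 + (189/64)x^5 - (23805/2048)x^4 + (24435/1024)x^3 + (34533/8192)x^2 + (402309/8192)x - 222347/16384
so T g − 2·g = -(3/2)x^8 + (5/4)x^6 - (1/3)x^2 = f ✓


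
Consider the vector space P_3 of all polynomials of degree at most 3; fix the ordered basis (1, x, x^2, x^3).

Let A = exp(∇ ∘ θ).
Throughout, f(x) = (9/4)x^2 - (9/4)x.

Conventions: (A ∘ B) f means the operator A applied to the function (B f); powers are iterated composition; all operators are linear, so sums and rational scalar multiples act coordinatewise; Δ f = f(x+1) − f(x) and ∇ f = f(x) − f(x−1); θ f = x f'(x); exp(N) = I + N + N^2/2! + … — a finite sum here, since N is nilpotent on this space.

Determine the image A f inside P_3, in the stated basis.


the result is g(x) = (9/4)x^2 + (27/4)x - 9/4

order-1 term: 9x - 27/4
order-2 term: 9/2
the series for exp(∇ ∘ θ) f terminates at order 2
exp(∇ ∘ θ) f = (9/4)x^2 + (27/4)x - 9/4


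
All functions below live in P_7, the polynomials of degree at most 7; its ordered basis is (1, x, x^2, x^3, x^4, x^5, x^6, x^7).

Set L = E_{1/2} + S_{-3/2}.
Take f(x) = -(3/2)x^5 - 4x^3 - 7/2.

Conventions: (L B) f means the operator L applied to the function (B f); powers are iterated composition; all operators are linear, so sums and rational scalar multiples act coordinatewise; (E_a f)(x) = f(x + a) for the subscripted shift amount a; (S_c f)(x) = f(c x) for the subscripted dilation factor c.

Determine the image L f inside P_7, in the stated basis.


g(x) = (633/64)x^5 - (15/4)x^4 + (23/4)x^3 - (63/8)x^2 - (111/32)x - 483/64

E_{1/2} f = -(3/2)x^5 - (15/4)x^4 - (31/4)x^3 - (63/8)x^2 - (111/32)x - 259/64
S_{-3/2} f = (729/64)x^5 + (27/2)x^3 - 7/2
(E_{1/2} + S_{-3/2}) f = (633/64)x^5 - (15/4)x^4 + (23/4)x^3 - (63/8)x^2 - (111/32)x - 483/64


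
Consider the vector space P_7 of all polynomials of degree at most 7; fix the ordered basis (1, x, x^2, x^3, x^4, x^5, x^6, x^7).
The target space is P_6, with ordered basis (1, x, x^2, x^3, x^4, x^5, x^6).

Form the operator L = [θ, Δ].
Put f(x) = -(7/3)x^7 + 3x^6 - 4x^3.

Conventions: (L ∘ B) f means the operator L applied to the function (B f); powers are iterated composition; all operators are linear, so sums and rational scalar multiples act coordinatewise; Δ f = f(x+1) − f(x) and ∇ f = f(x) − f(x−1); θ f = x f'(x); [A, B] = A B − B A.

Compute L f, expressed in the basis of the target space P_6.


the image equals g(x) = (49/3)x^6 + 80x^5 + 155x^4 + (440/3)x^3 + 77x^2 + 32x + 31/3

Δ f = -(49/3)x^6 - 31x^5 - (110/3)x^4 - (65/3)x^3 - 16x^2 - (31/3)x - 10/3
θ Δ f = -98x^6 - 155x^5 - (440/3)x^4 - 65x^3 - 32x^2 - (31/3)x
θ f = -(49/3)x^7 + 18x^6 - 12x^3
Δ θ f = -(343/3)x^6 - 235x^5 - (905/3)x^4 - (635/3)x^3 - 109x^2 - (127/3)x - 31/3
[θ, Δ] f = (49/3)x^6 + 80x^5 + 155x^4 + (440/3)x^3 + 77x^2 + 32x + 31/3


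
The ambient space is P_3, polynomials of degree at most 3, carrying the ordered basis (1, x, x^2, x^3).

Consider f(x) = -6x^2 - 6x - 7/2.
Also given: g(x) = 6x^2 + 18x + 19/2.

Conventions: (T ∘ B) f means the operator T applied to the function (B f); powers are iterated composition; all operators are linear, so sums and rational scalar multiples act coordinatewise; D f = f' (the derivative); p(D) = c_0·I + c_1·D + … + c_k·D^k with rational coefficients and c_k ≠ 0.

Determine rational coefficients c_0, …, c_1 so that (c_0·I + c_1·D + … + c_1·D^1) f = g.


D^0 f = -6x^2 - 6x - 7/2
D^1 f = -12x - 6
matching coefficients of g against c_0 f + c_1 Df + … from the top degree down determines the c_i
solution: c_0 = -1, c_1 = -1

c_0 = -1, c_1 = -1


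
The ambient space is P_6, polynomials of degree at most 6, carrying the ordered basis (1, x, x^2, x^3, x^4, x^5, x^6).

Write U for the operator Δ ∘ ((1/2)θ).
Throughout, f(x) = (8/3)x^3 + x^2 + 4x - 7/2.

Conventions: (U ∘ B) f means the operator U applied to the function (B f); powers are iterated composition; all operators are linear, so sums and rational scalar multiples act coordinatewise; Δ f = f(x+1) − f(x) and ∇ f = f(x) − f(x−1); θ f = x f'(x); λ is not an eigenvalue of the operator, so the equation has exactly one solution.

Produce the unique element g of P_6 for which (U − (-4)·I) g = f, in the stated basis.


the image equals g(x) = (2/3)x^3 - (1/2)x^2 + (1/2)x - 17/16

write g with unknown coordinates in the stated basis and equate coefficients in (U − (-4)·I) g = f
solving from the highest basis element down gives g = (2/3)x^3 - (1/2)x^2 + (1/2)x - 17/16
check: U g = 3x^2 + 2x + 3/4
so U g − (-4)·g = (8/3)x^3 + x^2 + 4x - 7/2 = f ✓


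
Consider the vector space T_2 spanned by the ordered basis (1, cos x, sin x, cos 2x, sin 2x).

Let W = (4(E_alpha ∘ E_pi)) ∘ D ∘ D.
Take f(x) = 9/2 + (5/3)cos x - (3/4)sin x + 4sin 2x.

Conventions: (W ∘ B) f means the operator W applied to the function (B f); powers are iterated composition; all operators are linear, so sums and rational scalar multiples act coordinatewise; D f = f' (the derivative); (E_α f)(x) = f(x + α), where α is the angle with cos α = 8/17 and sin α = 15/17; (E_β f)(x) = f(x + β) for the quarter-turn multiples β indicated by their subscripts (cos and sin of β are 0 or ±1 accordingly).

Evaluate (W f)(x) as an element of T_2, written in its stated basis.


D f = -(3/4)cos x - (5/3)sin x + 8cos 2x
D D f = -(5/3)cos x + (3/4)sin x - 16sin 2x
E_pi (D ∘ D) f = (5/3)cos x - (3/4)sin x - 16sin 2x
E_alpha E_pi (D ∘ D) f = (25/204)cos x - (31/17)sin x - (3840/289)cos 2x + (2576/289)sin 2x
(4(E_alpha ∘ E_pi)) (D ∘ D) f = (25/51)cos x - (124/17)sin x - (15360/289)cos 2x + (10304/289)sin 2x

g(x) = (25/51)cos x - (124/17)sin x - (15360/289)cos 2x + (10304/289)sin 2x


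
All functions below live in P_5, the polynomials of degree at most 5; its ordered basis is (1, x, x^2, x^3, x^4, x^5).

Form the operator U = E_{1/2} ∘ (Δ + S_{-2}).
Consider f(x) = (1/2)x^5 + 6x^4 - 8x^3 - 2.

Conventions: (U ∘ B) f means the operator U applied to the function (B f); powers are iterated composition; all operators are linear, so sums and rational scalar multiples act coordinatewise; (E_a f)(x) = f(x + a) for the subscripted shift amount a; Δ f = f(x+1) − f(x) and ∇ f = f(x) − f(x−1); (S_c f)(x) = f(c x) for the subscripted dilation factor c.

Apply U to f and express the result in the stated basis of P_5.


g(x) = -16x^5 + (117/2)x^4 + 250x^3 + (1137/4)x^2 + (267/2)x + 617/32

Δ f = (5/2)x^4 + 29x^3 + 17x^2 + (5/2)x - 3/2
S_{-2} f = -16x^5 + 96x^4 + 64x^3 - 2
(Δ + S_{-2}) f = -16x^5 + (197/2)x^4 + 93x^3 + 17x^2 + (5/2)x - 7/2
E_{1/2} (Δ + S_{-2}) f = -16x^5 + (117/2)x^4 + 250x^3 + (1137/4)x^2 + (267/2)x + 617/32


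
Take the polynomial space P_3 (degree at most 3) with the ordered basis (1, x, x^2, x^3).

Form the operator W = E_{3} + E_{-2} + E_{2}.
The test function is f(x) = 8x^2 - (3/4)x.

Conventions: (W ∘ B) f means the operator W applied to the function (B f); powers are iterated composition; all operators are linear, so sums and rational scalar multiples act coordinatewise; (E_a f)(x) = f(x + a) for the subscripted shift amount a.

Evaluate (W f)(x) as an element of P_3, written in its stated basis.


E_{3} f = 8x^2 + (189/4)x + 279/4
E_{-2} f = 8x^2 - (131/4)x + 67/2
E_{2} f = 8x^2 + (125/4)x + 61/2
(E_{3} + E_{-2} + E_{2}) f = 24x^2 + (183/4)x + 535/4

the image equals g(x) = 24x^2 + (183/4)x + 535/4


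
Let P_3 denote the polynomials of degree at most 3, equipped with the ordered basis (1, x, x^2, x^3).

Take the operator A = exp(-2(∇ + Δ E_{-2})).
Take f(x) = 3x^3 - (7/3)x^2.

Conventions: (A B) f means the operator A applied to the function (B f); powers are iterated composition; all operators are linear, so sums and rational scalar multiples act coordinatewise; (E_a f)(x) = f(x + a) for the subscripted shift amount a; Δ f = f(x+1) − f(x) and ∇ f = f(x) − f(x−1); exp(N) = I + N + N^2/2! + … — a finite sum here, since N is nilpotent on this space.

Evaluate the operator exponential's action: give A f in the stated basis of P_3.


order-1 term: -36x^2 + (272/3)x - 200/3
order-2 term: 144x - 976/3
order-3 term: -192
the series for exp(-2(∇ + Δ E_{-2})) f terminates at order 3
exp(-2(∇ + Δ E_{-2})) f = 3x^3 - (115/3)x^2 + (704/3)x - 584

the result is g(x) = 3x^3 - (115/3)x^2 + (704/3)x - 584


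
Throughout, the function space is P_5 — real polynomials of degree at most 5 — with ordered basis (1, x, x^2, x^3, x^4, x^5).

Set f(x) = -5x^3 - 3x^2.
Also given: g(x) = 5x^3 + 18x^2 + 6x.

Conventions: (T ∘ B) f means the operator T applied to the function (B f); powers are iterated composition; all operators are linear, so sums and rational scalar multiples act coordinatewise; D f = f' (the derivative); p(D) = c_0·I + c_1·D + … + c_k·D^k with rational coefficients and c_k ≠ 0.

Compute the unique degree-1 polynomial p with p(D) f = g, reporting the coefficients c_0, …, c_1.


p(D) = -I − D, i.e. c_0 = -1, c_1 = -1

D^0 f = -5x^3 - 3x^2
D^1 f = -15x^2 - 6x
matching coefficients of g against c_0 f + c_1 Df + … from the top degree down determines the c_i
solution: c_0 = -1, c_1 = -1


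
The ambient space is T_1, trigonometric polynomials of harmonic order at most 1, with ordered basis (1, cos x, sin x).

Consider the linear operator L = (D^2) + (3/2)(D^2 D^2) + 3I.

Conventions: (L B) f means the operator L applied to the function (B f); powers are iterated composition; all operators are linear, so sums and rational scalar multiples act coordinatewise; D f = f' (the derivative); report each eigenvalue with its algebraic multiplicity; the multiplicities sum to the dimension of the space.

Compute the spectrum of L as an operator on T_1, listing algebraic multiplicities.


image of 1: 3
image of cos x: (7/2)cos x
image of sin x: (7/2)sin x
the matrix is diagonal; its diagonal is (3, 7/2, 7/2)
for a triangular matrix the eigenvalues are the diagonal entries, with algebraic multiplicity their repetition count

λ = 3 (multiplicity 1), λ = 7/2 (multiplicity 2)


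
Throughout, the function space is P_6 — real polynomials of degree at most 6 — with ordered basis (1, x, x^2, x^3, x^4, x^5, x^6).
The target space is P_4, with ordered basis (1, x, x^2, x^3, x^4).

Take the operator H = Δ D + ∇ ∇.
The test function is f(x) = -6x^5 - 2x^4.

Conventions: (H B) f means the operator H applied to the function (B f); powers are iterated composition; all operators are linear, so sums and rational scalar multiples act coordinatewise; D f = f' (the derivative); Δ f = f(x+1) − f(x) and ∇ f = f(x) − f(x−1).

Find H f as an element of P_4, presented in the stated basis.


D f = -30x^4 - 8x^3
Δ D f = -120x^3 - 204x^2 - 144x - 38
∇ f = -30x^4 + 52x^3 - 48x^2 + 22x - 4
∇ ∇ f = -120x^3 + 336x^2 - 372x + 152
(Δ D + ∇ ∇) f = -240x^3 + 132x^2 - 516x + 114

the image equals g(x) = -240x^3 + 132x^2 - 516x + 114


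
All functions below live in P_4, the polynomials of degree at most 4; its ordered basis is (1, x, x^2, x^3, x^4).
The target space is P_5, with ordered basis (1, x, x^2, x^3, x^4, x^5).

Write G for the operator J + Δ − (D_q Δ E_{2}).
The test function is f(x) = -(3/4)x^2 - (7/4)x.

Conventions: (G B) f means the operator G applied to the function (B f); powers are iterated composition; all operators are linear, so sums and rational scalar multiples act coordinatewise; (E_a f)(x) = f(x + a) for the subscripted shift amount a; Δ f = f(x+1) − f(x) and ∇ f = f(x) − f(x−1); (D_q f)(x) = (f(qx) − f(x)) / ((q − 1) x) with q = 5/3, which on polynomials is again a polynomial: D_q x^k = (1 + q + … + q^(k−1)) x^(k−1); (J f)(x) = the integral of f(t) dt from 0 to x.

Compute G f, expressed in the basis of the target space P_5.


g(x) = -(1/4)x^3 - (7/8)x^2 - (3/2)x - 1

J f = -(1/4)x^3 - (7/8)x^2
Δ f = -(3/2)x - 5/2
E_{2} f = -(3/4)x^2 - (19/4)x - 13/2
Δ E_{2} f = -(3/2)x - 11/2
D_q Δ E_{2} f = -3/2
(-(D_q Δ E_{2})) f = 3/2
(J + Δ − (D_q Δ E_{2})) f = -(1/4)x^3 - (7/8)x^2 - (3/2)x - 1


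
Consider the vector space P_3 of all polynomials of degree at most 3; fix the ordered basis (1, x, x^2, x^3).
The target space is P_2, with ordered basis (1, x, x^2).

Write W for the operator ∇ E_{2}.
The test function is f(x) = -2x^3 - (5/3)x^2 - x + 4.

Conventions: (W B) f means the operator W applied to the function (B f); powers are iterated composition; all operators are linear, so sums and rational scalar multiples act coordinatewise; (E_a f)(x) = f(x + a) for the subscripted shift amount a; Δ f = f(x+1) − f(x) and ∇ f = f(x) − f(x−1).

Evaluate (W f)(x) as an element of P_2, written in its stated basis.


E_{2} f = -2x^3 - (41/3)x^2 - (95/3)x - 62/3
∇ E_{2} f = -6x^2 - (64/3)x - 20

the image equals g(x) = -6x^2 - (64/3)x - 20


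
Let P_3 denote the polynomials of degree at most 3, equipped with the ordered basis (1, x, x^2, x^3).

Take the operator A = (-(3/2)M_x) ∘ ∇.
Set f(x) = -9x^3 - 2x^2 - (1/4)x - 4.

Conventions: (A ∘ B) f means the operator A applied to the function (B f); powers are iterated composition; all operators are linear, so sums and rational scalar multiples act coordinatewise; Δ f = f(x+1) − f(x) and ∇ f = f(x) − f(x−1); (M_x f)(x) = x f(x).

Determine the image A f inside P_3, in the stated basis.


∇ f = -27x^2 + 23x - 29/4
M_x ∇ f = -27x^3 + 23x^2 - (29/4)x
(-(3/2)M_x) ∇ f = (81/2)x^3 - (69/2)x^2 + (87/8)x

g(x) = (81/2)x^3 - (69/2)x^2 + (87/8)x


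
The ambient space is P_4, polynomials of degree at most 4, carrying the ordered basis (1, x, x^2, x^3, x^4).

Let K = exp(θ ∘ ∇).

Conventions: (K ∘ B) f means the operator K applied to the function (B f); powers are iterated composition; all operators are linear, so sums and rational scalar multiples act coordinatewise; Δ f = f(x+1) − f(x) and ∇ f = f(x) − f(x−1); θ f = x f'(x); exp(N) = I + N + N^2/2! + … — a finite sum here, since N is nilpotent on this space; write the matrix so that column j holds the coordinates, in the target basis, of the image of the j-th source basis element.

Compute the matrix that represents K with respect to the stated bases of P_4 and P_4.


the matrix is [[1, 0, 0, 0, 0]; [0, 1, 2, 3, -2]; [0, 0, 1, 6, 24]; [0, 0, 0, 1, 12]; [0, 0, 0, 0, 1]] (rows listed top to bottom)

image of 1: 1
image of x: x
image of x^2: x^2 + 2x
image of x^3: x^3 + 6x^2 + 3x
image of x^4: x^4 + 12x^3 + 24x^2 - 2x
each image's coordinates form column j of the matrix


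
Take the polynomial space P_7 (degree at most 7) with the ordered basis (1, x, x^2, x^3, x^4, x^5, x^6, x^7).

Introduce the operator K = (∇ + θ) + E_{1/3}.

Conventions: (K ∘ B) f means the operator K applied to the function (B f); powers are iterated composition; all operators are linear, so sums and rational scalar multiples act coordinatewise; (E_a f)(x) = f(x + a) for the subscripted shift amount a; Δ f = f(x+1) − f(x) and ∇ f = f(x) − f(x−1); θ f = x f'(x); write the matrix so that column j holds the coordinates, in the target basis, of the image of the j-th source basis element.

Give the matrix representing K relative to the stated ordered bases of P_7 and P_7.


the matrix is [[1, 4/3, -8/9, 28/27, -80/81, 244/243, -728/729, 2188/2187]; [0, 2, 8/3, -8/3, 112/27, -400/81, 488/81, -5096/729]; [0, 0, 3, 4, -16/3, 280/27, -400/27, 1708/81]; [0, 0, 0, 4, 16/3, -80/9, 560/27, -2800/81]; [0, 0, 0, 0, 5, 20/3, -40/3, 980/27]; [0, 0, 0, 0, 0, 6, 8, -56/3]; [0, 0, 0, 0, 0, 0, 7, 28/3]; [0, 0, 0, 0, 0, 0, 0, 8]] (rows listed top to bottom)

image of 1: 1
image of x: 2x + 4/3
image of x^2: 3x^2 + (8/3)x - 8/9
image of x^3: 4x^3 + 4x^2 - (8/3)x + 28/27
image of x^4: 5x^4 + (16/3)x^3 - (16/3)x^2 + (112/27)x - 80/81
image of x^5: 6x^5 + (20/3)x^4 - (80/9)x^3 + (280/27)x^2 - (400/81)x + 244/243
image of x^6: 7x^6 + 8x^5 - (40/3)x^4 + (560/27)x^3 - (400/27)x^2 + (488/81)x - 728/729
image of x^7: 8x^7 + (28/3)x^6 - (56/3)x^5 + (980/27)x^4 - (2800/81)x^3 + (1708/81)x^2 - (5096/729)x + 2188/2187
each image's coordinates form column j of the matrix


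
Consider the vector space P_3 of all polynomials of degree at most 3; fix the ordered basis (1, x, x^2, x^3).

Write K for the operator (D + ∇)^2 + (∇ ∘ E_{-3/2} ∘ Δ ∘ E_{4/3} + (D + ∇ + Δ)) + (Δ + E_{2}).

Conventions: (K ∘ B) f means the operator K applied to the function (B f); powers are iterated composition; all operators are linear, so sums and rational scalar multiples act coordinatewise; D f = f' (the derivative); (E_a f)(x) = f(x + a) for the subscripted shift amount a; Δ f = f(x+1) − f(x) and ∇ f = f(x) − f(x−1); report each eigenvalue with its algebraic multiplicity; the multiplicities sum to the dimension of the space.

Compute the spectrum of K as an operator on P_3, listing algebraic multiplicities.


image of 1: 1
image of x: x + 6
image of x^2: x^2 + 12x + 15
image of x^3: x^3 + 18x^2 + 45x - 2
the matrix is upper triangular; its diagonal is (1, 1, 1, 1)
for a triangular matrix the eigenvalues are the diagonal entries, with algebraic multiplicity their repetition count

λ = 1 (multiplicity 4)


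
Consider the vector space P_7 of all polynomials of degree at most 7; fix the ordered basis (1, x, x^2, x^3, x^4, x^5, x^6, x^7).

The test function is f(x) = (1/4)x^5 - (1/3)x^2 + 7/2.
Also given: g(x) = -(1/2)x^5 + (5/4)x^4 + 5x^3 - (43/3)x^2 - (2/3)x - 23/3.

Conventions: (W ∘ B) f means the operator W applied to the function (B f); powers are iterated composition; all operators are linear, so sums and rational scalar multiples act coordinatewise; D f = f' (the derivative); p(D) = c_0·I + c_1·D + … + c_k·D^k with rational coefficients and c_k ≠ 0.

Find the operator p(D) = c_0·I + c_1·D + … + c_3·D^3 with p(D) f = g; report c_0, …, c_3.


p(D) = -2·I + D + D^2 − D^3, i.e. c_0 = -2, c_1 = 1, c_2 = 1, c_3 = -1

D^0 f = (1/4)x^5 - (1/3)x^2 + 7/2
D^1 f = (5/4)x^4 - (2/3)x
D^2 f = 5x^3 - 2/3
D^3 f = 15x^2
matching coefficients of g against c_0 f + c_1 Df + … from the top degree down determines the c_i
solution: c_0 = -2, c_1 = 1, c_2 = 1, c_3 = -1


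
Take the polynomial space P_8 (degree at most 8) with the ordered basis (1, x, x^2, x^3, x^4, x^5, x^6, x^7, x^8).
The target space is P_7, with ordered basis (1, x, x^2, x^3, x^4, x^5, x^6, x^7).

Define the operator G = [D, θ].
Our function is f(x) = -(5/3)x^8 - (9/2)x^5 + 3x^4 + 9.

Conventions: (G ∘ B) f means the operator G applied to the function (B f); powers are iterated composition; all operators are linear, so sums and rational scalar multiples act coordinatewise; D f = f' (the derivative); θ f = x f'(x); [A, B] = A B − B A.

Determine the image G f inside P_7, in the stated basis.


θ f = -(40/3)x^8 - (45/2)x^5 + 12x^4
D θ f = -(320/3)x^7 - (225/2)x^4 + 48x^3
D f = -(40/3)x^7 - (45/2)x^4 + 12x^3
θ D f = -(280/3)x^7 - 90x^4 + 36x^3
[D, θ] f = -(40/3)x^7 - (45/2)x^4 + 12x^3

g(x) = -(40/3)x^7 - (45/2)x^4 + 12x^3


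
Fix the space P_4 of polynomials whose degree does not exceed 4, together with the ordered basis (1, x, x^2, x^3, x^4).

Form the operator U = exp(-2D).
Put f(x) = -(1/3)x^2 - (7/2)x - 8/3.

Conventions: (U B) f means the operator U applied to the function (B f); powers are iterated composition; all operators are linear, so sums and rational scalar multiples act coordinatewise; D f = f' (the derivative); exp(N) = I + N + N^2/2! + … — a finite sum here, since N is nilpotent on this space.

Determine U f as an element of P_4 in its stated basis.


order-1 term: (4/3)x + 7
order-2 term: -4/3
the series for exp(-2D) f terminates at order 2
exp(-2D) f = -(1/3)x^2 - (13/6)x + 3

the result is g(x) = -(1/3)x^2 - (13/6)x + 3


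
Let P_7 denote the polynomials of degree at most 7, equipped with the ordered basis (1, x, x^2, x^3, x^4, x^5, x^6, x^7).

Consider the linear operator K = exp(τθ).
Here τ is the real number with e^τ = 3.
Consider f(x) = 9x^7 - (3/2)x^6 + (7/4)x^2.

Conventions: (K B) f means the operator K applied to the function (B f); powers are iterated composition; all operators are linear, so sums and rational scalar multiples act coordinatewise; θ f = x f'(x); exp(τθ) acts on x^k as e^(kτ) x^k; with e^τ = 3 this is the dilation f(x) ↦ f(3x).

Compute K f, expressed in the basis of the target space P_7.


exp(τθ) x^k = e^(kτ) x^k; with e^τ = 3 this sends x^k to 3^k x^k
x^2 ↦ 9 x^2
x^6 ↦ 729 x^6
x^7 ↦ 2187 x^7
applying this coordinatewise to f: exp(τθ) f = 19683x^7 - (2187/2)x^6 + (63/4)x^2

the image equals g(x) = 19683x^7 - (2187/2)x^6 + (63/4)x^2


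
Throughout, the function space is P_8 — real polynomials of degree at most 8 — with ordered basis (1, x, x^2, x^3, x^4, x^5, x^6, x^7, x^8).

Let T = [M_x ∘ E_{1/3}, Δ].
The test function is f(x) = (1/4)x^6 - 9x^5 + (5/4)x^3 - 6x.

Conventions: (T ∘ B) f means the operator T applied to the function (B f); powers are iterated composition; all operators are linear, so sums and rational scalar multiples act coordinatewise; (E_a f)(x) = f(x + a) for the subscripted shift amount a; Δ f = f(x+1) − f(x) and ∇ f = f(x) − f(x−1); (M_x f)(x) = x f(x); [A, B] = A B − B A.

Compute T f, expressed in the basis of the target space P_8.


the image equals g(x) = -(1/4)x^6 + 7x^5 + (160/3)x^4 + (15865/108)x^3 + (5305/27)x^2 + (10954/81)x + 30296/729

Δ f = (3/2)x^5 - (165/4)x^4 - 85x^3 - (165/2)x^2 - (159/4)x - 27/2
E_{1/3} Δ f = (3/2)x^5 - (155/4)x^4 - (415/3)x^3 - (1750/9)x^2 - (13943/108)x - 3205/81
M_x E_{1/3} Δ f = (3/2)x^6 - (155/4)x^5 - (415/3)x^4 - (1750/9)x^3 - (13943/108)x^2 - (3205/81)x
E_{1/3} f = (1/4)x^6 - (17/2)x^5 - (175/12)x^4 - (925/108)x^3 - (55/27)x^2 - (1987/324)x - 1451/729
M_x E_{1/3} f = (1/4)x^7 - (17/2)x^6 - (175/12)x^5 - (925/108)x^4 - (55/27)x^3 - (1987/324)x^2 - (1451/729)x
Δ (M_x ∘ E_{1/3}) f = (7/4)x^6 - (183/4)x^5 - (575/3)x^4 - (36865/108)x^3 - (3907/12)x^2 - (14159/81)x - 30296/729
[M_x ∘ E_{1/3}, Δ] f = -(1/4)x^6 + 7x^5 + (160/3)x^4 + (15865/108)x^3 + (5305/27)x^2 + (10954/81)x + 30296/729
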